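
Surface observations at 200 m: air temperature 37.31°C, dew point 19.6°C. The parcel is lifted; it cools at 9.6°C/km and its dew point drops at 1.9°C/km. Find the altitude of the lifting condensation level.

T and T_d converge at 9.6 − 1.9 = 7.7°C per km
Height above start = (37.31 − 19.6) / 7.7 = 2.3 km
LCL altitude = 200 m + 2300 m = 2500 m

2500 m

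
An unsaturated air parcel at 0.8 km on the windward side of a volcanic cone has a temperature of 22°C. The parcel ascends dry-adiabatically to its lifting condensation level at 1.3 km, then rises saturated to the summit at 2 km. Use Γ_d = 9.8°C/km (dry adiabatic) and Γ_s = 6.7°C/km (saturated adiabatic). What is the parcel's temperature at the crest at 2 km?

From 800 m to 1300 m (dry): cools by 9.8 × 0.5 = 4.9°C, giving 17.1°C.
From 1300 m to 2000 m (saturated): cools by 6.7 × 0.7 = 4.69°C, giving 12.41°C.

12.41°C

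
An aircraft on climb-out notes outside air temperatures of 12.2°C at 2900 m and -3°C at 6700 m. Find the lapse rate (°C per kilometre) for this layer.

4°C/km

Γ = −ΔT/Δz = (12.2 − (-3)) / (6700 − 2900) m
  = 15.2°C / 3.8 km = 4°C/km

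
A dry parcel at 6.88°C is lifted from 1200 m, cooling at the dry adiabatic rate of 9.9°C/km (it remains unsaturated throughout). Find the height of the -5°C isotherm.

Height above start = (6.88 − (-5)) / 9.9 = 1.2 km
Altitude = 1200 m + 1200 m = 2400 m

2400 m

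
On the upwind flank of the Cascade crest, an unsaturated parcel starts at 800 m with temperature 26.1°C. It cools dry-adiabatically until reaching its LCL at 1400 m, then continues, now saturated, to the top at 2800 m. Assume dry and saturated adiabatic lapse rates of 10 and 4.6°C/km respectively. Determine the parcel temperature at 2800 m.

800–1400 m, dry: Δz = 0.6 km ⇒ ΔT = -6°C; T = 20.1°C
1400–2800 m, saturated: Δz = 1.4 km ⇒ ΔT = -6.44°C; T = 13.66°C

13.66°C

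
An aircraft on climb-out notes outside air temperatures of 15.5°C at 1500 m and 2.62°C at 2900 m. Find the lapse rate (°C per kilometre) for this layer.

Γ = −ΔT/Δz = (15.5 − 2.62) / (2900 − 1500) m
  = 12.88°C / 1.4 km = 9.2°C/km

9.2°C/km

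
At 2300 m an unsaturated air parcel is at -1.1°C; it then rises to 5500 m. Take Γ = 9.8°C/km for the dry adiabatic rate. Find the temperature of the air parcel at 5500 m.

From 2300 m to 5500 m (dry adiabatic): cools by 9.8 × 3.2 = 31.36°C, giving -32.46°C.

-32.46°C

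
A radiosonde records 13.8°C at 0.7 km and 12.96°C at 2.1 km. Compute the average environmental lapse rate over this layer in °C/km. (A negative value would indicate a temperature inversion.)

0.6°C/km

Γ = −ΔT/Δz = (13.8 − 12.96) / (2100 − 700) m
  = 0.84°C / 1.4 km = 0.6°C/km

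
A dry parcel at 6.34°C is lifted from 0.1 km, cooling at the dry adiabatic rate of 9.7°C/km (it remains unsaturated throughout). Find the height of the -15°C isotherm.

2.3 km

Height above start = (6.34 − (-15)) / 9.7 = 2.2 km
Altitude = 100 m + 2200 m = 2300 m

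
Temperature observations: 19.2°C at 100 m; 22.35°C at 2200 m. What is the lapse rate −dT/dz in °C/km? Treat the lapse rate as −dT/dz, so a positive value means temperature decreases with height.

-1.5°C/km

Γ = −ΔT/Δz = (19.2 − 22.35) / (2200 − 100) m
  = -3.15°C / 2.1 km = -1.5°C/km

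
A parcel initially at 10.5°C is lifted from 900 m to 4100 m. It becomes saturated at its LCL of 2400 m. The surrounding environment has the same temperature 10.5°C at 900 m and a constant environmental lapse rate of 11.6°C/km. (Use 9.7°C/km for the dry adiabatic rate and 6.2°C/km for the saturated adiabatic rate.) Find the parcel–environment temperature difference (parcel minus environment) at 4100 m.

+12.03°C (parcel warmer than environment)

Parcel:
  From 900 m to 2400 m (dry): cools by 9.7 × 1.5 = 14.55°C, giving -4.05°C.
  From 2400 m to 4100 m (saturated): cools by 6.2 × 1.7 = 10.54°C, giving -14.59°C.
Environment:
  From 900 m to 4100 m (environment): cools by 11.6 × 3.2 = 37.12°C, giving -26.62°C.
T_parcel − T_env = -14.59 − (-26.62) = +12.03°C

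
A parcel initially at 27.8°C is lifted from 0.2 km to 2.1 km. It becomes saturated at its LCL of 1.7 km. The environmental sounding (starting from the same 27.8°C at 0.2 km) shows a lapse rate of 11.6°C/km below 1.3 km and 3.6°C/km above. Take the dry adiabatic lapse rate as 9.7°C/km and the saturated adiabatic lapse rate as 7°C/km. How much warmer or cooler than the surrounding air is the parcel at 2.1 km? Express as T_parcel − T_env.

Parcel:
  200–1700 m, dry: Δz = 1.5 km ⇒ ΔT = -14.55°C; T = 13.25°C
  1700–2100 m, saturated: Δz = 0.4 km ⇒ ΔT = -2.8°C; T = 10.45°C
Environment:
  200–1300 m, environment, lower layer: Δz = 1.1 km ⇒ ΔT = -12.76°C; T = 15.04°C
  1300–2100 m, environment, upper layer: Δz = 0.8 km ⇒ ΔT = -2.88°C; T = 12.16°C
T_parcel − T_env = 10.45 − 12.16 = -1.71°C

-1.71°C (parcel cooler than environment)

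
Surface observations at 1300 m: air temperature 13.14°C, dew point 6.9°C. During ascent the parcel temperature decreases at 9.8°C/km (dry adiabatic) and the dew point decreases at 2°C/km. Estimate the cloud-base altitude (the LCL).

T and T_d converge at 9.8 − 2 = 7.8°C per km
Height above start = (13.14 − 6.9) / 7.8 = 0.8 km
LCL altitude = 1300 m + 800 m = 2100 m

2100 m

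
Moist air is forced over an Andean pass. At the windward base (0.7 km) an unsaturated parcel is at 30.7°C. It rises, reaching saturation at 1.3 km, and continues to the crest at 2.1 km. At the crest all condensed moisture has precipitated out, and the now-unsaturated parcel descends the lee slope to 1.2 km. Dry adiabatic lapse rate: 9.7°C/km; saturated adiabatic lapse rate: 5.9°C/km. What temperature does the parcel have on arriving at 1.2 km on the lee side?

28.89°C

From 700 m to 1300 m (dry): cools by 9.7 × 0.6 = 5.82°C, giving 24.88°C.
From 1300 m to 2100 m (saturated): cools by 5.9 × 0.8 = 4.72°C, giving 20.16°C.
From 2100 m to 1200 m (dry descent): warms by 9.7 × 0.9 = 8.73°C, giving 28.89°C.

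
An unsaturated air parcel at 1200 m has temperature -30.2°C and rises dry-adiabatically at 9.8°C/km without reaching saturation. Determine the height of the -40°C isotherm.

Height above start = (-30.2 − (-40)) / 9.8 = 1 km
Altitude = 1200 m + 1000 m = 2200 m

2200 m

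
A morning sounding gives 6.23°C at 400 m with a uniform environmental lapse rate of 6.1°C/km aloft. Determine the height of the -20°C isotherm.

Height above start = (6.23 − (-20)) / 6.1 = 4.3 km
Altitude = 400 m + 4300 m = 4700 m

4700 m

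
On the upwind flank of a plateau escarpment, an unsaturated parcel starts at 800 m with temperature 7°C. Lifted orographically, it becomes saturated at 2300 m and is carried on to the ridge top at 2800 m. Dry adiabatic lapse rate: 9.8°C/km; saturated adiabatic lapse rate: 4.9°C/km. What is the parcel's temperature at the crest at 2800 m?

-10.15°C

Dry to 2300 m: -9.8 × 1.5 km = -14.7°C, so T = -7.7°C.
Saturated to 2800 m: -4.9 × 0.5 km = -2.45°C, so T = -10.15°C.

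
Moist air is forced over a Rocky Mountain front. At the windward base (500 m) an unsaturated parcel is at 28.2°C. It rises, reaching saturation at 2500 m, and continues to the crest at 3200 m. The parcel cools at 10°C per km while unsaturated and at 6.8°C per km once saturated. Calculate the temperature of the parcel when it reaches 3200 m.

3.44°C

500–2500 m, dry: Δz = 2 km ⇒ ΔT = -20°C; T = 8.2°C
2500–3200 m, saturated: Δz = 0.7 km ⇒ ΔT = -4.76°C; T = 3.44°C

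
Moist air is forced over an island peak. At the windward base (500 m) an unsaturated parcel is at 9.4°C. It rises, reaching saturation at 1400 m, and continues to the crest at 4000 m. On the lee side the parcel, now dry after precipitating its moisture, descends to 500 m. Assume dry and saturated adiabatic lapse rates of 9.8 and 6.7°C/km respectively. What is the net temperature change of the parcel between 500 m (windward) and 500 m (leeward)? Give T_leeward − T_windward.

+8.06°C

500–1400 m, dry: Δz = 0.9 km ⇒ ΔT = -8.82°C; T = 0.58°C
1400–4000 m, saturated: Δz = 2.6 km ⇒ ΔT = -17.42°C; T = -16.84°C
4000–500 m, dry descent: Δz = 3.5 km ⇒ ΔT = +34.3°C; T = 17.46°C
Net change vs windward start: 17.46 − 9.4 = +8.06°C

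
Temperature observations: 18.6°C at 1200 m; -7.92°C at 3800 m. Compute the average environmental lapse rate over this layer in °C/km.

Γ = −ΔT/Δz = (18.6 − (-7.92)) / (3800 − 1200) m
  = 26.52°C / 2.6 km = 10.2°C/km

10.2°C/km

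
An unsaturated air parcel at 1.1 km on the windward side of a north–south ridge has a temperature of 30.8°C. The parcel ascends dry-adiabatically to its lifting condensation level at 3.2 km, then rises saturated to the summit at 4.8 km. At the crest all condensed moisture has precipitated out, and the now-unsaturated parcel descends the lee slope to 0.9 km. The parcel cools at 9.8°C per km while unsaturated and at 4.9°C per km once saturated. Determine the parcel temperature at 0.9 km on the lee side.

1100–3200 m, dry: Δz = 2.1 km ⇒ ΔT = -20.58°C; T = 10.22°C
3200–4800 m, saturated: Δz = 1.6 km ⇒ ΔT = -7.84°C; T = 2.38°C
4800–900 m, dry descent: Δz = 3.9 km ⇒ ΔT = +38.22°C; T = 40.6°C

40.6°C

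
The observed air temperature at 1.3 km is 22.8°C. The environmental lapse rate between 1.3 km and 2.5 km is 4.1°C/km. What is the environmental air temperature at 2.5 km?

17.88°C

Environmental to 2500 m: -4.1 × 1.2 km = -4.92°C, so T = 17.88°C.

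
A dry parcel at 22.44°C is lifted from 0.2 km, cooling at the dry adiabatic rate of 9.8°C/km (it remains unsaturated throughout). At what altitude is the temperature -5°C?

3 km

Height above start = (22.44 − (-5)) / 9.8 = 2.8 km
Altitude = 200 m + 2800 m = 3000 m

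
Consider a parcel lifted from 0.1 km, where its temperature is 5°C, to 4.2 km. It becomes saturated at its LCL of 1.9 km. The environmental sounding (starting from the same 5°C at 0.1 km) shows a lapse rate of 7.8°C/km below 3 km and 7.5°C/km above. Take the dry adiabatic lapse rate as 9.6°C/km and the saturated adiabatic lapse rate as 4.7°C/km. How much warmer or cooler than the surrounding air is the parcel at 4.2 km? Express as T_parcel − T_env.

+3.53°C (parcel warmer than environment)

Parcel:
  Dry to 1900 m: -9.6 × 1.8 km = -17.28°C, so T = -12.28°C.
  Saturated to 4200 m: -4.7 × 2.3 km = -10.81°C, so T = -23.09°C.
Environment:
  Environment, lower layer to 3000 m: -7.8 × 2.9 km = -22.62°C, so T = -17.62°C.
  Environment, upper layer to 4200 m: -7.5 × 1.2 km = -9°C, so T = -26.62°C.
T_parcel − T_env = -23.09 − (-26.62) = +3.53°C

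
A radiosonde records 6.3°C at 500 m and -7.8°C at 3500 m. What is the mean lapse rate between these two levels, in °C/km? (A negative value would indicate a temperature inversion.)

4.7°C/km

Γ = −ΔT/Δz = (6.3 − (-7.8)) / (3500 − 500) m
  = 14.1°C / 3 km = 4.7°C/km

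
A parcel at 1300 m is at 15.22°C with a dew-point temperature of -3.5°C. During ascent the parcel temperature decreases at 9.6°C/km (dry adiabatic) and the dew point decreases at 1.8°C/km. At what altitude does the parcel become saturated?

T and T_d converge at 9.6 − 1.8 = 7.8°C per km
Height above start = (15.22 − (-3.5)) / 7.8 = 2.4 km
LCL altitude = 1300 m + 2400 m = 3700 m

3700 m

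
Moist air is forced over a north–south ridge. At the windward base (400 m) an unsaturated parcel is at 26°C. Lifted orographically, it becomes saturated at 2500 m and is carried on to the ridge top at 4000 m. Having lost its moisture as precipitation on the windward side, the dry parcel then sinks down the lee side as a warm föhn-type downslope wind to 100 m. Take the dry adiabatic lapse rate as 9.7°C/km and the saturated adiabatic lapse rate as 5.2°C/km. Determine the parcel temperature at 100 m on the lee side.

35.66°C

400–2500 m, dry: Δz = 2.1 km ⇒ ΔT = -20.37°C; T = 5.63°C
2500–4000 m, saturated: Δz = 1.5 km ⇒ ΔT = -7.8°C; T = -2.17°C
4000–100 m, dry descent: Δz = 3.9 km ⇒ ΔT = +37.83°C; T = 35.66°C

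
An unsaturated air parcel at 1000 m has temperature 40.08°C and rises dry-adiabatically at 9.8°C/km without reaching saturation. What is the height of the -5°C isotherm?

5600 m

Height above start = (40.08 − (-5)) / 9.8 = 4.6 km
Altitude = 1000 m + 4600 m = 5600 m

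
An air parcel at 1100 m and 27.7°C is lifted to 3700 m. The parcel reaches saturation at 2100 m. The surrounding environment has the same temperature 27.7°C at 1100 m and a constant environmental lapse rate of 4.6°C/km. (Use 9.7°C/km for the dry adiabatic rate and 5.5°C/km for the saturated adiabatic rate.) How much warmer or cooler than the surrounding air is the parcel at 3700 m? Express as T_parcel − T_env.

-6.54°C (parcel cooler than environment)

Parcel:
  From 1100 m to 2100 m (dry): cools by 9.7 × 1 = 9.7°C, giving 18°C.
  From 2100 m to 3700 m (saturated): cools by 5.5 × 1.6 = 8.8°C, giving 9.2°C.
Environment:
  From 1100 m to 3700 m (environment): cools by 4.6 × 2.6 = 11.96°C, giving 15.74°C.
T_parcel − T_env = 9.2 − 15.74 = -6.54°C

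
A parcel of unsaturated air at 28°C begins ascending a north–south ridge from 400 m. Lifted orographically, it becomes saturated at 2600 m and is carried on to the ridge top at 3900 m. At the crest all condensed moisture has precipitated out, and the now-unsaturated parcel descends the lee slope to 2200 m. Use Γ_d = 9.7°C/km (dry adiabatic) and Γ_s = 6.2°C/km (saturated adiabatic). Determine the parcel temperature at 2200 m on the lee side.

15.09°C

From 400 m to 2600 m (dry): cools by 9.7 × 2.2 = 21.34°C, giving 6.66°C.
From 2600 m to 3900 m (saturated): cools by 6.2 × 1.3 = 8.06°C, giving -1.4°C.
From 3900 m to 2200 m (dry descent): warms by 9.7 × 1.7 = 16.49°C, giving 15.09°C.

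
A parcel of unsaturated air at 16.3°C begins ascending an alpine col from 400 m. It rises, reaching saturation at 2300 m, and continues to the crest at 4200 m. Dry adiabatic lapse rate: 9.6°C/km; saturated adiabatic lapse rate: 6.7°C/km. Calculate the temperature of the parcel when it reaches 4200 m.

From 400 m to 2300 m (dry): cools by 9.6 × 1.9 = 18.24°C, giving -1.94°C.
From 2300 m to 4200 m (saturated): cools by 6.7 × 1.9 = 12.73°C, giving -14.67°C.

-14.67°C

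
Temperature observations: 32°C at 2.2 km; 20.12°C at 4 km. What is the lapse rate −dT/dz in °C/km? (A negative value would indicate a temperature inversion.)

Γ = −ΔT/Δz = (32 − 20.12) / (4000 − 2200) m
  = 11.88°C / 1.8 km = 6.6°C/km

6.6°C/km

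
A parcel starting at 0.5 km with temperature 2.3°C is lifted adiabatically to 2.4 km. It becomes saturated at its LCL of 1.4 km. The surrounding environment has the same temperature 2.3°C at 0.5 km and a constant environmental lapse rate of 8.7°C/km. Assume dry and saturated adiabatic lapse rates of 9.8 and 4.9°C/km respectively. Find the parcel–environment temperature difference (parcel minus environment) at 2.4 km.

+2.81°C (parcel warmer than environment)

Parcel:
  500–1400 m, dry: Δz = 0.9 km ⇒ ΔT = -8.82°C; T = -6.52°C
  1400–2400 m, saturated: Δz = 1 km ⇒ ΔT = -4.9°C; T = -11.42°C
Environment:
  500–2400 m, environment: Δz = 1.9 km ⇒ ΔT = -16.53°C; T = -14.23°C
T_parcel − T_env = -11.42 − (-14.23) = +2.81°C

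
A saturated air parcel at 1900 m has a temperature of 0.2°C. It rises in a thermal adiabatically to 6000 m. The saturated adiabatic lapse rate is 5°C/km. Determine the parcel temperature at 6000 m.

-20.3°C

1900 → 6000 m (saturated adiabatic, 5°C/km): ΔT = -5 × 4.1 = -20.5°C → T = -20.3°C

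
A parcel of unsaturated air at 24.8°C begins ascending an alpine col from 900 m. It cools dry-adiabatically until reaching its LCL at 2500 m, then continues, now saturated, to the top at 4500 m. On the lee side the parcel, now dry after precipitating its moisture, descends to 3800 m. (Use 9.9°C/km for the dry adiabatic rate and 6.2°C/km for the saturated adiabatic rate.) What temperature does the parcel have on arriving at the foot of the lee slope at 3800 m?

3.49°C

900–2500 m, dry: Δz = 1.6 km ⇒ ΔT = -15.84°C; T = 8.96°C
2500–4500 m, saturated: Δz = 2 km ⇒ ΔT = -12.4°C; T = -3.44°C
4500–3800 m, dry descent: Δz = 0.7 km ⇒ ΔT = +6.93°C; T = 3.49°C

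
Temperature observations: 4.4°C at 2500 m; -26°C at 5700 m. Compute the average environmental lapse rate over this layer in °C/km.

Γ = −ΔT/Δz = (4.4 − (-26)) / (5700 − 2500) m
  = 30.4°C / 3.2 km = 9.5°C/km

9.5°C/km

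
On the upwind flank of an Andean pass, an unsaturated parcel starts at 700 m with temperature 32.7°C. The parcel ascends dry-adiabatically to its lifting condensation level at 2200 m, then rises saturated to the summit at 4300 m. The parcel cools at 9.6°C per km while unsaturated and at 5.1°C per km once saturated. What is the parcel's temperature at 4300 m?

700–2200 m, dry: Δz = 1.5 km ⇒ ΔT = -14.4°C; T = 18.3°C
2200–4300 m, saturated: Δz = 2.1 km ⇒ ΔT = -10.71°C; T = 7.59°C

7.59°C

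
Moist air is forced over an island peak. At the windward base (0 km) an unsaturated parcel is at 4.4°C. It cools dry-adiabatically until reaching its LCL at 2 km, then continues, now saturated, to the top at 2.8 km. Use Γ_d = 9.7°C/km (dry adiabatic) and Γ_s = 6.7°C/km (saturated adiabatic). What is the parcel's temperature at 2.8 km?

-20.36°C

From 0 m to 2000 m (dry): cools by 9.7 × 2 = 19.4°C, giving -15°C.
From 2000 m to 2800 m (saturated): cools by 6.7 × 0.8 = 5.36°C, giving -20.36°C.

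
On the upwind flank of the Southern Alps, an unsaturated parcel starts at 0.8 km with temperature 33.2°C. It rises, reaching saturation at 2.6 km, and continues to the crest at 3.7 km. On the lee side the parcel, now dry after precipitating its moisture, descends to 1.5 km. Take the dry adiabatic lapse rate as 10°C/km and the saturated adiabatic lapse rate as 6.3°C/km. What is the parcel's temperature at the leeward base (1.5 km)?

30.27°C

Dry to 2600 m: -10 × 1.8 km = -18°C, so T = 15.2°C.
Saturated to 3700 m: -6.3 × 1.1 km = -6.93°C, so T = 8.27°C.
Dry descent to 1500 m: +10 × 2.2 km = +22°C, so T = 30.27°C.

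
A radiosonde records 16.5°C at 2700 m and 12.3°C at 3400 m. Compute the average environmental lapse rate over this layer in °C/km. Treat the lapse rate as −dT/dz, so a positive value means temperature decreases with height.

Γ = −ΔT/Δz = (16.5 − 12.3) / (3400 − 2700) m
  = 4.2°C / 0.7 km = 6°C/km

6°C/km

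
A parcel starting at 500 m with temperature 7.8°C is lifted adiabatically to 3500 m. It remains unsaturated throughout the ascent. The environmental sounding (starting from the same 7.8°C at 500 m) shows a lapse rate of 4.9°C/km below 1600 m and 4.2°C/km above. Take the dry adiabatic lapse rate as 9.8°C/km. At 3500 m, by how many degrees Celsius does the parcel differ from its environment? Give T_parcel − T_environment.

-16.03°C (parcel cooler than environment)

Parcel:
  From 500 m to 3500 m (dry): cools by 9.8 × 3 = 29.4°C, giving -21.6°C.
Environment:
  From 500 m to 1600 m (environment, lower layer): cools by 4.9 × 1.1 = 5.39°C, giving 2.41°C.
  From 1600 m to 3500 m (environment, upper layer): cools by 4.2 × 1.9 = 7.98°C, giving -5.57°C.
T_parcel − T_env = -21.6 − (-5.57) = -16.03°C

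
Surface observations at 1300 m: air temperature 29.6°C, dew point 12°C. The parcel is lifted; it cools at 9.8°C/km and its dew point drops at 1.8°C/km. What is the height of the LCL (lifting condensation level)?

T and T_d converge at 9.8 − 1.8 = 8°C per km
Height above start = (29.6 − 12) / 8 = 2.2 km
LCL altitude = 1300 m + 2200 m = 3500 m

3500 m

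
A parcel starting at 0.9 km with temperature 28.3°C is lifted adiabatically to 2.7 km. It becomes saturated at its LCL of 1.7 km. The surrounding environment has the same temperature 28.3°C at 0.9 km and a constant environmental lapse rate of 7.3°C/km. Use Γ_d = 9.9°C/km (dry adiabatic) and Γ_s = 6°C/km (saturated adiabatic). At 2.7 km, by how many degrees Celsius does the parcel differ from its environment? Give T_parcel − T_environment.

-0.78°C (parcel cooler than environment)

Parcel:
  900 → 1700 m (dry, 9.9°C/km): ΔT = -9.9 × 0.8 = -7.92°C → T = 20.38°C
  1700 → 2700 m (saturated, 6°C/km): ΔT = -6 × 1 = -6°C → T = 14.38°C
Environment:
  900 → 2700 m (environment, 7.3°C/km): ΔT = -7.3 × 1.8 = -13.14°C → T = 15.16°C
T_parcel − T_env = 14.38 − 15.16 = -0.78°C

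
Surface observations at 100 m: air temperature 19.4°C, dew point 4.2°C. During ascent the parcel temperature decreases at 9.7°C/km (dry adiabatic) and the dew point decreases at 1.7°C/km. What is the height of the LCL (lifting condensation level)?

2000 m

T and T_d converge at 9.7 − 1.7 = 8°C per km
Height above start = (19.4 − 4.2) / 8 = 1.9 km
LCL altitude = 100 m + 1900 m = 2000 m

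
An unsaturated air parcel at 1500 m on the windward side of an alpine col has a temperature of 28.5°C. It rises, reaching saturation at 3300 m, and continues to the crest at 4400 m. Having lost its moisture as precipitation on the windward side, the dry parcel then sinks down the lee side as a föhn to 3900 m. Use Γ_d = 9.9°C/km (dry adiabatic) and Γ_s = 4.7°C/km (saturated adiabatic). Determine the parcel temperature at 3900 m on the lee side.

10.46°C

From 1500 m to 3300 m (dry): cools by 9.9 × 1.8 = 17.82°C, giving 10.68°C.
From 3300 m to 4400 m (saturated): cools by 4.7 × 1.1 = 5.17°C, giving 5.51°C.
From 4400 m to 3900 m (dry descent): warms by 9.9 × 0.5 = 4.95°C, giving 10.46°C.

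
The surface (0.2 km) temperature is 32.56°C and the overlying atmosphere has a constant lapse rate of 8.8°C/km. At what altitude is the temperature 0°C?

Height above start = (32.56 − 0) / 8.8 = 3.7 km
Altitude = 200 m + 3700 m = 3900 m

3.9 km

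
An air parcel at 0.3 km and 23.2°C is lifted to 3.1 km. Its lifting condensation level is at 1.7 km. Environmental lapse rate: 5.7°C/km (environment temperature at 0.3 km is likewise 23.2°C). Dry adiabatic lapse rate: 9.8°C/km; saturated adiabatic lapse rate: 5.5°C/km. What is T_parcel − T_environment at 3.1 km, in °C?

-5.46°C (parcel cooler than environment)

Parcel:
  300 → 1700 m (dry, 9.8°C/km): ΔT = -9.8 × 1.4 = -13.72°C → T = 9.48°C
  1700 → 3100 m (saturated, 5.5°C/km): ΔT = -5.5 × 1.4 = -7.7°C → T = 1.78°C
Environment:
  300 → 3100 m (environment, 5.7°C/km): ΔT = -5.7 × 2.8 = -15.96°C → T = 7.24°C
T_parcel − T_env = 1.78 − 7.24 = -5.46°C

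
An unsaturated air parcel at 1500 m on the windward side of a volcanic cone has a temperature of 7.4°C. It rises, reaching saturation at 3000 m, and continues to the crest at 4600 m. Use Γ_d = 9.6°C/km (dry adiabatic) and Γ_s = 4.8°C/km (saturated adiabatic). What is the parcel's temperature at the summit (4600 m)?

-14.68°C

From 1500 m to 3000 m (dry): cools by 9.6 × 1.5 = 14.4°C, giving -7°C.
From 3000 m to 4600 m (saturated): cools by 4.8 × 1.6 = 7.68°C, giving -14.68°C.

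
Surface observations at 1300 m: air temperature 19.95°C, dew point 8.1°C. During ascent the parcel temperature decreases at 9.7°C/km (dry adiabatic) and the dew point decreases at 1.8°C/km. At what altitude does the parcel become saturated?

T and T_d converge at 9.7 − 1.8 = 7.9°C per km
Height above start = (19.95 − 8.1) / 7.9 = 1.5 km
LCL altitude = 1300 m + 1500 m = 2800 m

2800 m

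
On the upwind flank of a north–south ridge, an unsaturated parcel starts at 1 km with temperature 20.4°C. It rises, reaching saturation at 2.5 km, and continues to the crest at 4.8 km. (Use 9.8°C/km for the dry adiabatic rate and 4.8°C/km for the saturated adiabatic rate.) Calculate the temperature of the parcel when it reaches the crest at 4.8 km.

-5.34°C

1000–2500 m, dry: Δz = 1.5 km ⇒ ΔT = -14.7°C; T = 5.7°C
2500–4800 m, saturated: Δz = 2.3 km ⇒ ΔT = -11.04°C; T = -5.34°C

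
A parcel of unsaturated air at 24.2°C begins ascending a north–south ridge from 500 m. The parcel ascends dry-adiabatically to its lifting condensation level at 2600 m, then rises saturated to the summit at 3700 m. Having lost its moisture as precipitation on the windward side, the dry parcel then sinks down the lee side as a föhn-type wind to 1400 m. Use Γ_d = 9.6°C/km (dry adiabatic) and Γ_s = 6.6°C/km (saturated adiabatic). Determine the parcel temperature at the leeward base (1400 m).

18.86°C

500–2600 m, dry: Δz = 2.1 km ⇒ ΔT = -20.16°C; T = 4.04°C
2600–3700 m, saturated: Δz = 1.1 km ⇒ ΔT = -7.26°C; T = -3.22°C
3700–1400 m, dry descent: Δz = 2.3 km ⇒ ΔT = +22.08°C; T = 18.86°C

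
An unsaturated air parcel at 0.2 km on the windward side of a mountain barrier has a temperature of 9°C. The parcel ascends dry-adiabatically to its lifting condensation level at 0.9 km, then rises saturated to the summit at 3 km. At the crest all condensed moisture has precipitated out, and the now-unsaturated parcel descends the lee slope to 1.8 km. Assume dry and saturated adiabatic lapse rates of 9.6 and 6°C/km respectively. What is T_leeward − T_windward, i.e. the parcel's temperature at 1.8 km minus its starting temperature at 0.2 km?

-7.8°C

200 → 900 m (dry, 9.6°C/km): ΔT = -9.6 × 0.7 = -6.72°C → T = 2.28°C
900 → 3000 m (saturated, 6°C/km): ΔT = -6 × 2.1 = -12.6°C → T = -10.32°C
3000 → 1800 m (dry descent, 9.6°C/km): ΔT = +9.6 × 1.2 = +11.52°C → T = 1.2°C
Net change vs windward start: 1.2 − 9 = -7.8°C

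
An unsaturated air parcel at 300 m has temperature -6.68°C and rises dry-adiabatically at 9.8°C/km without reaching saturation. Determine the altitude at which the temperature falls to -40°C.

Height above start = (-6.68 − (-40)) / 9.8 = 3.4 km
Altitude = 300 m + 3400 m = 3700 m

3700 m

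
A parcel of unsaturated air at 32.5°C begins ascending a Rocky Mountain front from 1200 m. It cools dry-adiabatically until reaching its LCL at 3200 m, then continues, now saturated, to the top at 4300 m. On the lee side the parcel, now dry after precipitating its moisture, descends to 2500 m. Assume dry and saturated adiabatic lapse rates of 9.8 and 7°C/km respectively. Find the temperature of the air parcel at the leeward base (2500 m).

22.84°C

1200 → 3200 m (dry, 9.8°C/km): ΔT = -9.8 × 2 = -19.6°C → T = 12.9°C
3200 → 4300 m (saturated, 7°C/km): ΔT = -7 × 1.1 = -7.7°C → T = 5.2°C
4300 → 2500 m (dry descent, 9.8°C/km): ΔT = +9.8 × 1.8 = +17.64°C → T = 22.84°C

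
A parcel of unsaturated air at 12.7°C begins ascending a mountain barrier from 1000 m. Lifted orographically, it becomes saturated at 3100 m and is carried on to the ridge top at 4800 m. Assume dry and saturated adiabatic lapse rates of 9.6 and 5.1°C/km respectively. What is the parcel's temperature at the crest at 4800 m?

-16.13°C

Dry to 3100 m: -9.6 × 2.1 km = -20.16°C, so T = -7.46°C.
Saturated to 4800 m: -5.1 × 1.7 km = -8.67°C, so T = -16.13°C.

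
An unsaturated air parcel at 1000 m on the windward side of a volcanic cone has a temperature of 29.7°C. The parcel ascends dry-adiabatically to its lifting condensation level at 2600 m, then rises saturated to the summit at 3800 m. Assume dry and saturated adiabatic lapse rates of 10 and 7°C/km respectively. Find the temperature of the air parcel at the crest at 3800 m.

1000 → 2600 m (dry, 10°C/km): ΔT = -10 × 1.6 = -16°C → T = 13.7°C
2600 → 3800 m (saturated, 7°C/km): ΔT = -7 × 1.2 = -8.4°C → T = 5.3°C

5.3°C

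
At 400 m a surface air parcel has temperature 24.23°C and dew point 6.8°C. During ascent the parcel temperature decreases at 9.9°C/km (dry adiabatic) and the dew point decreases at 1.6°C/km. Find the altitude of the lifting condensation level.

2500 m

T and T_d converge at 9.9 − 1.6 = 8.3°C per km
Height above start = (24.23 − 6.8) / 8.3 = 2.1 km
LCL altitude = 400 m + 2100 m = 2500 m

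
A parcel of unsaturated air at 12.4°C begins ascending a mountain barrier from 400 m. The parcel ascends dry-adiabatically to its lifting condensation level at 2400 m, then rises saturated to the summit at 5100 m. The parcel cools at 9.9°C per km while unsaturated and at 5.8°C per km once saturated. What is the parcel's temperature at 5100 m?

-23.06°C

From 400 m to 2400 m (dry): cools by 9.9 × 2 = 19.8°C, giving -7.4°C.
From 2400 m to 5100 m (saturated): cools by 5.8 × 2.7 = 15.66°C, giving -23.06°C.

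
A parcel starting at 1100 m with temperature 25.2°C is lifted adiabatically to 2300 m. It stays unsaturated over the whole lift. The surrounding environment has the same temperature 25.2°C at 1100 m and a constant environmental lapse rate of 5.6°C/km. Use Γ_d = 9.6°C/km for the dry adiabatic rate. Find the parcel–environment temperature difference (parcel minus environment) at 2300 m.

Parcel:
  1100–2300 m, dry: Δz = 1.2 km ⇒ ΔT = -11.52°C; T = 13.68°C
Environment:
  1100–2300 m, environment: Δz = 1.2 km ⇒ ΔT = -6.72°C; T = 18.48°C
T_parcel − T_env = 13.68 − 18.48 = -4.8°C

-4.8°C (parcel cooler than environment)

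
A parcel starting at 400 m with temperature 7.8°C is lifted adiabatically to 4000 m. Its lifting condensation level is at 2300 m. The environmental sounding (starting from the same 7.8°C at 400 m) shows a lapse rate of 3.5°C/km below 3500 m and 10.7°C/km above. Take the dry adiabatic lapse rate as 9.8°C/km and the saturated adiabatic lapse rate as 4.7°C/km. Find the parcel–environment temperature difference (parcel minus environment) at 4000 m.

Parcel:
  From 400 m to 2300 m (dry): cools by 9.8 × 1.9 = 18.62°C, giving -10.82°C.
  From 2300 m to 4000 m (saturated): cools by 4.7 × 1.7 = 7.99°C, giving -18.81°C.
Environment:
  From 400 m to 3500 m (environment, lower layer): cools by 3.5 × 3.1 = 10.85°C, giving -3.05°C.
  From 3500 m to 4000 m (environment, upper layer): cools by 10.7 × 0.5 = 5.35°C, giving -8.4°C.
T_parcel − T_env = -18.81 − (-8.4) = -10.41°C

-10.41°C (parcel cooler than environment)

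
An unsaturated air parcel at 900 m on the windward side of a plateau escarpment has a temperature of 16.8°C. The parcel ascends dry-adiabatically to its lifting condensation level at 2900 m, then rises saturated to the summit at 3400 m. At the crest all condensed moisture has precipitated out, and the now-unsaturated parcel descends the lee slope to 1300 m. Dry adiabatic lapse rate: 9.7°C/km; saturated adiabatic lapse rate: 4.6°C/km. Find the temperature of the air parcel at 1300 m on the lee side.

Dry to 2900 m: -9.7 × 2 km = -19.4°C, so T = -2.6°C.
Saturated to 3400 m: -4.6 × 0.5 km = -2.3°C, so T = -4.9°C.
Dry descent to 1300 m: +9.7 × 2.1 km = +20.37°C, so T = 15.47°C.

15.47°C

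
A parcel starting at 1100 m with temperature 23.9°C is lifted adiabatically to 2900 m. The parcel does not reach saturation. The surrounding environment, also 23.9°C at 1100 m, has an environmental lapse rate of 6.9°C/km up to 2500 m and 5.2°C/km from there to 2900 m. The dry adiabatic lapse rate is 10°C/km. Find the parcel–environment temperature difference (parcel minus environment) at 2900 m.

Parcel:
  1100–2900 m, dry: Δz = 1.8 km ⇒ ΔT = -18°C; T = 5.9°C
Environment:
  1100–2500 m, environment, lower layer: Δz = 1.4 km ⇒ ΔT = -9.66°C; T = 14.24°C
  2500–2900 m, environment, upper layer: Δz = 0.4 km ⇒ ΔT = -2.08°C; T = 12.16°C
T_parcel − T_env = 5.9 − 12.16 = -6.26°C

-6.26°C (parcel cooler than environment)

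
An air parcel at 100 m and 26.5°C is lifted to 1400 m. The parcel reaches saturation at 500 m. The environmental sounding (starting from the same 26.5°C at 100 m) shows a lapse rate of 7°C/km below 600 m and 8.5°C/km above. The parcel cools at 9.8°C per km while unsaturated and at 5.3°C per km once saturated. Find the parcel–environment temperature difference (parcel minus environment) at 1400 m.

Parcel:
  100–500 m, dry: Δz = 0.4 km ⇒ ΔT = -3.92°C; T = 22.58°C
  500–1400 m, saturated: Δz = 0.9 km ⇒ ΔT = -4.77°C; T = 17.81°C
Environment:
  100–600 m, environment, lower layer: Δz = 0.5 km ⇒ ΔT = -3.5°C; T = 23°C
  600–1400 m, environment, upper layer: Δz = 0.8 km ⇒ ΔT = -6.8°C; T = 16.2°C
T_parcel − T_env = 17.81 − 16.2 = +1.61°C

+1.61°C (parcel warmer than environment)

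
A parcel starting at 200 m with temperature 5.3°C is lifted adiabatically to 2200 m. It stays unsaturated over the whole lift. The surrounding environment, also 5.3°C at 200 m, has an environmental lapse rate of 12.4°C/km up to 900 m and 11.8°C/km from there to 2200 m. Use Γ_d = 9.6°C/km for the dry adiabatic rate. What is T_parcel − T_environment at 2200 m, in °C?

+4.82°C (parcel warmer than environment)

Parcel:
  From 200 m to 2200 m (dry): cools by 9.6 × 2 = 19.2°C, giving -13.9°C.
Environment:
  From 200 m to 900 m (environment, lower layer): cools by 12.4 × 0.7 = 8.68°C, giving -3.38°C.
  From 900 m to 2200 m (environment, upper layer): cools by 11.8 × 1.3 = 15.34°C, giving -18.72°C.
T_parcel − T_env = -13.9 − (-18.72) = +4.82°C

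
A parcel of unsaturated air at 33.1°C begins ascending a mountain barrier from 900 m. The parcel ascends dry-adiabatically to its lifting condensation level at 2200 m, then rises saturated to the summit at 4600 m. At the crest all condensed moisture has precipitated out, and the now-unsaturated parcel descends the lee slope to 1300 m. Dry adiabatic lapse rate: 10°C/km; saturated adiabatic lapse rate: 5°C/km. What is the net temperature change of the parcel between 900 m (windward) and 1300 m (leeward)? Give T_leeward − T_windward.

+8°C

900–2200 m, dry: Δz = 1.3 km ⇒ ΔT = -13°C; T = 20.1°C
2200–4600 m, saturated: Δz = 2.4 km ⇒ ΔT = -12°C; T = 8.1°C
4600–1300 m, dry descent: Δz = 3.3 km ⇒ ΔT = +33°C; T = 41.1°C
Net change vs windward start: 41.1 − 33.1 = +8°C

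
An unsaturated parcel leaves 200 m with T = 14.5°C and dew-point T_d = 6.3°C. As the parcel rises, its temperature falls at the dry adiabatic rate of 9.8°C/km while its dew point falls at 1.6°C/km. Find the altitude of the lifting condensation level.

T and T_d converge at 9.8 − 1.6 = 8.2°C per km
Height above start = (14.5 − 6.3) / 8.2 = 1 km
LCL altitude = 200 m + 1000 m = 1200 m

1200 m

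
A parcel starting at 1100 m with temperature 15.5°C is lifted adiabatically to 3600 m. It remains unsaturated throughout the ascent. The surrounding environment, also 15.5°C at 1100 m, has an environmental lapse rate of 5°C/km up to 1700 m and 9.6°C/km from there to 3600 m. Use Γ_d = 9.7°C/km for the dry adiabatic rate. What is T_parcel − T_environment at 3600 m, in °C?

Parcel:
  1100 → 3600 m (dry, 9.7°C/km): ΔT = -9.7 × 2.5 = -24.25°C → T = -8.75°C
Environment:
  1100 → 1700 m (environment, lower layer, 5°C/km): ΔT = -5 × 0.6 = -3°C → T = 12.5°C
  1700 → 3600 m (environment, upper layer, 9.6°C/km): ΔT = -9.6 × 1.9 = -18.24°C → T = -5.74°C
T_parcel − T_env = -8.75 − (-5.74) = -3.01°C

-3.01°C (parcel cooler than environment)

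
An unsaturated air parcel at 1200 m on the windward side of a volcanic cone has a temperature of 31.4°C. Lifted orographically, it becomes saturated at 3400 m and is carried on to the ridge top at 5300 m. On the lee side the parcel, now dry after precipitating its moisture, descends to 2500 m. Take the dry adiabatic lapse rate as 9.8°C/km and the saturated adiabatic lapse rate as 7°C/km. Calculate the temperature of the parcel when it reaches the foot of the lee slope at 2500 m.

23.98°C

Dry to 3400 m: -9.8 × 2.2 km = -21.56°C, so T = 9.84°C.
Saturated to 5300 m: -7 × 1.9 km = -13.3°C, so T = -3.46°C.
Dry descent to 2500 m: +9.8 × 2.8 km = +27.44°C, so T = 23.98°C.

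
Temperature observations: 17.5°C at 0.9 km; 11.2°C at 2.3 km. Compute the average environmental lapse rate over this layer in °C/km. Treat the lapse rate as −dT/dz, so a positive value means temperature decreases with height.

Γ = −ΔT/Δz = (17.5 − 11.2) / (2300 − 900) m
  = 6.3°C / 1.4 km = 4.5°C/km

4.5°C/km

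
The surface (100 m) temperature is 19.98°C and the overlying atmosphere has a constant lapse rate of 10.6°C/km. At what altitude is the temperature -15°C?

3400 m

Height above start = (19.98 − (-15)) / 10.6 = 3.3 km
Altitude = 100 m + 3300 m = 3400 m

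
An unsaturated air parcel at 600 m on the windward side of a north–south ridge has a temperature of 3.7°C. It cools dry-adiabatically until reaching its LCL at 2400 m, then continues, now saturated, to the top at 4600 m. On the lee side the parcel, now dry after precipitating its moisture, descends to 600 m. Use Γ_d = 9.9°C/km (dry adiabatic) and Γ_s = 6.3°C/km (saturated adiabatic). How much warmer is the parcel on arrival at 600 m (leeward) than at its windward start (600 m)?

+7.92°C

600 → 2400 m (dry, 9.9°C/km): ΔT = -9.9 × 1.8 = -17.82°C → T = -14.12°C
2400 → 4600 m (saturated, 6.3°C/km): ΔT = -6.3 × 2.2 = -13.86°C → T = -27.98°C
4600 → 600 m (dry descent, 9.9°C/km): ΔT = +9.9 × 4 = +39.6°C → T = 11.62°C
Net change vs windward start: 11.62 − 3.7 = +7.92°C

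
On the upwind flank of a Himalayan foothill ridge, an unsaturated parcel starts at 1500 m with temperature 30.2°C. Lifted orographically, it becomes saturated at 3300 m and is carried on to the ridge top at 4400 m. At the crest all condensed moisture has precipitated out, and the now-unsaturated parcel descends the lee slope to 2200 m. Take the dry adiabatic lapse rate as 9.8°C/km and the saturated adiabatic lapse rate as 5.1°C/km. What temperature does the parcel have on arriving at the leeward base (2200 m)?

28.51°C

Dry to 3300 m: -9.8 × 1.8 km = -17.64°C, so T = 12.56°C.
Saturated to 4400 m: -5.1 × 1.1 km = -5.61°C, so T = 6.95°C.
Dry descent to 2200 m: +9.8 × 2.2 km = +21.56°C, so T = 28.51°C.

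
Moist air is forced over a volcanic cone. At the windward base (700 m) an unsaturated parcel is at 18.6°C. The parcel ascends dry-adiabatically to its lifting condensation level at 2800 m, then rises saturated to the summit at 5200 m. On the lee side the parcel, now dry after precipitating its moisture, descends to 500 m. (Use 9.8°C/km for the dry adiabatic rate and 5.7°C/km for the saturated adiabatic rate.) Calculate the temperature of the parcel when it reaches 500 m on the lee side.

Dry to 2800 m: -9.8 × 2.1 km = -20.58°C, so T = -1.98°C.
Saturated to 5200 m: -5.7 × 2.4 km = -13.68°C, so T = -15.66°C.
Dry descent to 500 m: +9.8 × 4.7 km = +46.06°C, so T = 30.4°C.

30.4°C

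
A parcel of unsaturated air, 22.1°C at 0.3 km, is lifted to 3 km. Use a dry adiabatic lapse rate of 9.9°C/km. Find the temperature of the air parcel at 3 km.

-4.63°C

Dry adiabatic to 3000 m: -9.9 × 2.7 km = -26.73°C, so T = -4.63°C.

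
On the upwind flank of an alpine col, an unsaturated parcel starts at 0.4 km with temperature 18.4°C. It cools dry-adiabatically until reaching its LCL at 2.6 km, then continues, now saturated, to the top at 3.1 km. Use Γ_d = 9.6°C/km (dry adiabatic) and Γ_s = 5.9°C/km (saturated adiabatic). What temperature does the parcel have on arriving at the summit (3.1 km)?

400–2600 m, dry: Δz = 2.2 km ⇒ ΔT = -21.12°C; T = -2.72°C
2600–3100 m, saturated: Δz = 0.5 km ⇒ ΔT = -2.95°C; T = -5.67°C

-5.67°C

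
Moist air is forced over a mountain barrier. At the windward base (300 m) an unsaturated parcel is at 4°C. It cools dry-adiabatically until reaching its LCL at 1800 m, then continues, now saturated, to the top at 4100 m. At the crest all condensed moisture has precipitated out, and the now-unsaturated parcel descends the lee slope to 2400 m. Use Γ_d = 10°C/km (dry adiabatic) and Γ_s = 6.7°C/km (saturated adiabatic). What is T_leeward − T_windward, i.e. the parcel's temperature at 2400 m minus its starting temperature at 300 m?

-13.41°C

Dry to 1800 m: -10 × 1.5 km = -15°C, so T = -11°C.
Saturated to 4100 m: -6.7 × 2.3 km = -15.41°C, so T = -26.41°C.
Dry descent to 2400 m: +10 × 1.7 km = +17°C, so T = -9.41°C.
Net change vs windward start: -9.41 − 4 = -13.41°C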